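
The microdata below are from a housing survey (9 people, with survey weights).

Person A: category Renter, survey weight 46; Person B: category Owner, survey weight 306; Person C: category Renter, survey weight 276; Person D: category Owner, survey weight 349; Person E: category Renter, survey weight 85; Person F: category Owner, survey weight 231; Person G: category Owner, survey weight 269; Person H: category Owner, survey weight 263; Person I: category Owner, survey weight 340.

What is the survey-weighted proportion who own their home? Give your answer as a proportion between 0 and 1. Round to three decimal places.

0.812

Sum of weights for 'Owner' = 306 + 349 + 231 + 269 + 263 + 340 = 1758
Total weight = 46 + 306 + 276 + 349 + 85 + 231 + 269 + 263 + 340 = 2165
Weighted proportion = 1758 / 2165 = 0.81200924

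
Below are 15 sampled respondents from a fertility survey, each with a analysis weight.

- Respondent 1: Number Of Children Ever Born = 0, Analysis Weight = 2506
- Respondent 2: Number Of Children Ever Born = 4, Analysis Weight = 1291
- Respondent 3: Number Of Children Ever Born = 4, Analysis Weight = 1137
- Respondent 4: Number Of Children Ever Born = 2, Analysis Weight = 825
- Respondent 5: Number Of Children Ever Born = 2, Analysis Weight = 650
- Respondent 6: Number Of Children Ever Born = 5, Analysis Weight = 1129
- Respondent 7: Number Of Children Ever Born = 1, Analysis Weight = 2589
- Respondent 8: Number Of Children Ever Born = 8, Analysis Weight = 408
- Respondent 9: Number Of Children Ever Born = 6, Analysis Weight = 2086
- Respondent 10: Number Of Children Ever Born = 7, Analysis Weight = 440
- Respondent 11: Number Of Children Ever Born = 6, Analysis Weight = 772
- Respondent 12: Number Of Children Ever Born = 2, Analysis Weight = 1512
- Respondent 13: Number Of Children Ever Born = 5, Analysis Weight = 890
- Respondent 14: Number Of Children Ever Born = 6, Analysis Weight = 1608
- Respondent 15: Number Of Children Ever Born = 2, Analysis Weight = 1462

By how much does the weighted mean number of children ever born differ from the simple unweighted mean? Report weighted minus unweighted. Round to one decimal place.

-0.7

Unweighted sum = 60
Unweighted mean = 60 / 15 = 4
Weighted sum = 64434
Sum of weights = 19305
Weighted mean = 64434 / 19305 = 3.3376845
Difference (weighted minus unweighted) = -0.66231546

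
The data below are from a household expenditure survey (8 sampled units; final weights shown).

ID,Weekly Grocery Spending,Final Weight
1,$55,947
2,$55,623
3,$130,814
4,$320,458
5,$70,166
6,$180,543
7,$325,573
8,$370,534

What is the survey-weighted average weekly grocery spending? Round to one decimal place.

Weighted sum = 55×947 + 55×623 + 130×814 + 320×458 + 70×166 + 180×543 + 325×573 + 370×534
  = 52085 + 34265 + 105820 + 146560 + 11620 + 97740 + 186225 + 197580 = 831895
Sum of weights = 4658
Weighted mean = 831895 / 4658 = 178.59489

178.6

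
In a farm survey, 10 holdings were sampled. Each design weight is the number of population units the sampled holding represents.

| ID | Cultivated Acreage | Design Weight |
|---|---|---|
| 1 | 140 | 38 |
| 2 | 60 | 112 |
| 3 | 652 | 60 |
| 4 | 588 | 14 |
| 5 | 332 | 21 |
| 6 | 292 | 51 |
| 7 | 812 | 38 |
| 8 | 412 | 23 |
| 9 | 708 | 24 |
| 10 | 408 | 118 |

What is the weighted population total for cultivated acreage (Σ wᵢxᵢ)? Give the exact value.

Weighted total = 186724

186724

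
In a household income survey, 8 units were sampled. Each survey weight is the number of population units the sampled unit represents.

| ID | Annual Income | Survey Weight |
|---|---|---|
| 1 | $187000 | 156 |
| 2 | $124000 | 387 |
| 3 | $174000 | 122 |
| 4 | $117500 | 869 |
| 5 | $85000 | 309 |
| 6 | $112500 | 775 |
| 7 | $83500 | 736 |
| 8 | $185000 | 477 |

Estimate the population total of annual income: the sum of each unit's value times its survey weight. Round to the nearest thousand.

463649000

Weighted total = 187000×156 + 124000×387 + 174000×122 + 117500×869 + 85000×309 + 112500×775 + 83500×736 + 185000×477
  = 29172000 + 47988000 + 21228000 + 102107500 + 26265000 + 87187500 + 61456000 + 88245000 = 463649000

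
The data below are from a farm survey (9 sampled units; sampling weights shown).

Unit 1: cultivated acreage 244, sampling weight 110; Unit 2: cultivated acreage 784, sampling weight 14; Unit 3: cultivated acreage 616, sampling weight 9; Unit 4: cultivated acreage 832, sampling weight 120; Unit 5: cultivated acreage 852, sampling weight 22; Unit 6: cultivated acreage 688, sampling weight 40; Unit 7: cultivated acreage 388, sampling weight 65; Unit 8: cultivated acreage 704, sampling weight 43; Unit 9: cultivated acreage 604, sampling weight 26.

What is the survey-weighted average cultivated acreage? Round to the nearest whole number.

581

Weighted sum = 244×110 + 784×14 + 616×9 + 832×120 + 852×22 + 688×40 + 388×65 + 704×43 + 604×26
  = 26840 + 10976 + 5544 + 99840 + 18744 + 27520 + 25220 + 30272 + 15704 = 260660
Sum of weights = 110 + 14 + 9 + 120 + 22 + 40 + 65 + 43 + 26 = 449
Weighted mean = 260660 / 449 = 580.53452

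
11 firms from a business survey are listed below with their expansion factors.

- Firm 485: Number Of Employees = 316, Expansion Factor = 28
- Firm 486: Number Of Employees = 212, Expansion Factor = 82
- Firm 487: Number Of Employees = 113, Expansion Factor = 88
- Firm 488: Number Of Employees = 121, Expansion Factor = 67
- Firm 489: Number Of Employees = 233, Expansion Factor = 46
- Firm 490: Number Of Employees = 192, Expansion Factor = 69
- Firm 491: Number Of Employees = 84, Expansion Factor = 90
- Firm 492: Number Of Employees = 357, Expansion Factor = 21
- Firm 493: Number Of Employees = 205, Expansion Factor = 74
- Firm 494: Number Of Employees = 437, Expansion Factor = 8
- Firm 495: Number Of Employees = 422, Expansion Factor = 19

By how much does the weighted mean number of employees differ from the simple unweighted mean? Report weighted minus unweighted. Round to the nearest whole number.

Unweighted sum = 316 + 212 + 113 + 121 + 233 + 192 + 84 + 357 + 205 + 437 + 422 = 2692
Unweighted mean = 2692 / 11 = 244.72727
Weighted sum = 316×28 + 212×82 + 113×88 + 121×67 + 233×46 + 192×69 + 84×90 + 357×21 + 205×74 + 437×8 + 422×19
  = 8848 + 17384 + 9944 + 8107 + 10718 + 13248 + 7560 + 7497 + 15170 + 3496 + 8018 = 109990
Sum of weights = 28 + 82 + 88 + 67 + 46 + 69 + 90 + 21 + 74 + 8 + 19 = 592
Weighted mean = 109990 / 592 = 185.79392
Difference (weighted minus unweighted) = -58.933354

-59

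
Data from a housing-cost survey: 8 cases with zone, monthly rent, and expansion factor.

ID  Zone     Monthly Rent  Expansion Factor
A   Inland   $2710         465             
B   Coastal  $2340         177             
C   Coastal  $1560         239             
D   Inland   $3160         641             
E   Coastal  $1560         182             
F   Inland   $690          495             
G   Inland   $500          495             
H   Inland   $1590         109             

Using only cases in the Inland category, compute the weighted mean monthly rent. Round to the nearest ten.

Inland rows: A, D, F, G, H
Weighted sum = 2710×465 + 3160×641 + 690×495 + 500×495 + 1590×109
  = 4048070
Sum of weights = 2205
Weighted mean = 4048070 / 2205 = 1835.8594

1840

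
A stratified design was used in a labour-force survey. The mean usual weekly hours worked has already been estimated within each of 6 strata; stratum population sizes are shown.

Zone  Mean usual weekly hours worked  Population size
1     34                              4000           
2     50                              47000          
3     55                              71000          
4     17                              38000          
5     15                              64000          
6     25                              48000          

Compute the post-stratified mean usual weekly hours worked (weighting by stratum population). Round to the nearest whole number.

Σ Nₕ·x̄ₕ = 34×4000 + 50×47000 + 55×71000 + 17×38000 + 15×64000 + 25×48000
  = 9197000
Σ Nₕ = 4000 + 47000 + 71000 + 38000 + 64000 + 48000 = 272000
Overall mean = 9197000 / 272000 = 33.8125

34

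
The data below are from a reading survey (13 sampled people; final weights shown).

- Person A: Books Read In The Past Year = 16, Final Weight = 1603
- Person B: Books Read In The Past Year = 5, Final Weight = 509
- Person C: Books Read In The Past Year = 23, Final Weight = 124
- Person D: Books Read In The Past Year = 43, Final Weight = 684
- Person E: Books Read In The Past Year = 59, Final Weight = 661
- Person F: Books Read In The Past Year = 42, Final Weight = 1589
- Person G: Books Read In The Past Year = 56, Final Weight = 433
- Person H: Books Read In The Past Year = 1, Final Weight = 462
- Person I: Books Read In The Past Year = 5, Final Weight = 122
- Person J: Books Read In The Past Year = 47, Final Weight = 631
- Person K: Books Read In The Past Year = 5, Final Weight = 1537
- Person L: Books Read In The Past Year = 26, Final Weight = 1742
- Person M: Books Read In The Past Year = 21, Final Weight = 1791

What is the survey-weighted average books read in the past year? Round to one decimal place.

26.2

Weighted sum = 311759
Sum of weights = 11888
Weighted mean = 311759 / 11888 = 26.22468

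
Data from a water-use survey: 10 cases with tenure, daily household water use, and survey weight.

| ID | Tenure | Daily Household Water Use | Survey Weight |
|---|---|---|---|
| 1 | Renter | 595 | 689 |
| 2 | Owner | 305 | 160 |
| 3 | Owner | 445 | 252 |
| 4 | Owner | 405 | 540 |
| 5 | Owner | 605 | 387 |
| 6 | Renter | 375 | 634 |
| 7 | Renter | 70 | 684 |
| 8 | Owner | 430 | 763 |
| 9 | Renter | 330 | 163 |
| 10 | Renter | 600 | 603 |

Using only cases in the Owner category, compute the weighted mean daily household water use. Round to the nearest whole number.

Owner rows: 2, 3, 4, 5, 8
Weighted sum = 305×160 + 445×252 + 405×540 + 605×387 + 430×763
  = 48800 + 112140 + 218700 + 234135 + 328090 = 941865
Sum of weights = 2102
Weighted mean = 941865 / 2102 = 448.0804

448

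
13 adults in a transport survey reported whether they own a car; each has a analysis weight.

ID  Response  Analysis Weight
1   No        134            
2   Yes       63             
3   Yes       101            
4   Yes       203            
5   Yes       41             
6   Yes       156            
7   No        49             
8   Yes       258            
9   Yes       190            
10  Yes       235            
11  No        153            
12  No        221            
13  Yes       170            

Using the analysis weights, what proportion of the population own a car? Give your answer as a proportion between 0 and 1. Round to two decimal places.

Sum of weights for 'Yes' = 63 + 101 + 203 + 41 + 156 + 258 + 190 + 235 + 170 = 1417
Total weight = 1974
Weighted proportion = 1417 / 1974 = 0.71783181

0.72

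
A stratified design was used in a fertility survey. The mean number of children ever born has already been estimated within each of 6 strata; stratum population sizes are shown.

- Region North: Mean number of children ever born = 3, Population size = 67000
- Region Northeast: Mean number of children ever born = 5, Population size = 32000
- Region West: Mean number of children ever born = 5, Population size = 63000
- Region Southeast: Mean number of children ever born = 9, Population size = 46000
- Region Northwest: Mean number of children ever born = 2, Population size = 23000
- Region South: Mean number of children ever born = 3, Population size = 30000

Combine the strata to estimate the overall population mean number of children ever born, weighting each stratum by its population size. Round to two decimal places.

4.70

Σ Nₕ·x̄ₕ = 1226000
Σ Nₕ = 67000 + 32000 + 63000 + 46000 + 23000 + 30000 = 261000
Overall mean = 1226000 / 261000 = 4.697318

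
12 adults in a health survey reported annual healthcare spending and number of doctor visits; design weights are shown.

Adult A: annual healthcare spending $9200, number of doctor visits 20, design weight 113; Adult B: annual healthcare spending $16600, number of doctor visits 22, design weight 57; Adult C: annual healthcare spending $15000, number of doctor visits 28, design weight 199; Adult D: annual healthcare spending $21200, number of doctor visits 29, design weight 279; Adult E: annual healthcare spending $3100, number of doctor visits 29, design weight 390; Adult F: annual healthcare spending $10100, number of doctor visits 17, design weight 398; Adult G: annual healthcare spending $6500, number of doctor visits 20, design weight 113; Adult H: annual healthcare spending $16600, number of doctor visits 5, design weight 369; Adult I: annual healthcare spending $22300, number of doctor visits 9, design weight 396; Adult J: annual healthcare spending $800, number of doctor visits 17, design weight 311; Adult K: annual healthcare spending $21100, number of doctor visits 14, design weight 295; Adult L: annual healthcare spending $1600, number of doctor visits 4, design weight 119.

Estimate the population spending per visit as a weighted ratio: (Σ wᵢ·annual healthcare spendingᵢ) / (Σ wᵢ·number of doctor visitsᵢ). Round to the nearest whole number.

Σ wᵢ·y = 9200×113 + 16600×57 + 15000×199 + 21200×279 + 3100×390 + 10100×398 + 6500×113 + 16600×369 + 22300×396 + 800×311 + 21100×295 + 1600×119
  = 1039600 + 946200 + 2985000 + 5914800 + 1209000 + 4019800 + 734500 + 6125400 + 8830800 + 248800 + 6224500 + 190400 = 38468800
Σ wᵢ·x = 20×113 + 22×57 + 28×199 + 29×279 + 29×390 + 17×398 + 20×113 + 5×369 + 9×396 + 17×311 + 14×295 + 4×119
  = 2260 + 1254 + 5572 + 8091 + 11310 + 6766 + 2260 + 1845 + 3564 + 5287 + 4130 + 476 = 52815
Ratio = 38468800 / 52815 = 728.36883

728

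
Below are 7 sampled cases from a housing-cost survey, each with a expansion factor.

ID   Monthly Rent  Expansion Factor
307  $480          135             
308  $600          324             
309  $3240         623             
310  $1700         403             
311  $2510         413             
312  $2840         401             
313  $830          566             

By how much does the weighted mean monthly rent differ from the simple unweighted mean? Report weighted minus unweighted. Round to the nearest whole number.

215

Unweighted sum = 480 + 600 + 3240 + 1700 + 2510 + 2840 + 830 = 12200
Unweighted mean = 12200 / 7 = 1742.8571
Weighted sum = 480×135 + 600×324 + 3240×623 + 1700×403 + 2510×413 + 2840×401 + 830×566
  = 5608070
Sum of weights = 135 + 324 + 623 + 403 + 413 + 401 + 566 = 2865
Weighted mean = 5608070 / 2865 = 1957.4415
Difference (weighted minus unweighted) = 214.58439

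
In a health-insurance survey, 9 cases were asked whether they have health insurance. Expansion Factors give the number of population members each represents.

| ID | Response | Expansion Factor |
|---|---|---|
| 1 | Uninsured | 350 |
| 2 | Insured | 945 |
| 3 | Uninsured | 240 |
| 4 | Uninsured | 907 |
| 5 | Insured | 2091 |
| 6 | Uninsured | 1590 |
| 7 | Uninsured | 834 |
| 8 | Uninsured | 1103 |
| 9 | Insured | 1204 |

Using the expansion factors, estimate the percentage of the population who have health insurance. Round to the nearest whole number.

Sum of weights for 'Insured' = 945 + 2091 + 1204 = 4240
Total weight = 350 + 945 + 240 + 907 + 2091 + 1590 + 834 + 1103 + 1204 = 9264
Weighted proportion = 4240 / 9264 = 0.45768566 → 45.768566%

46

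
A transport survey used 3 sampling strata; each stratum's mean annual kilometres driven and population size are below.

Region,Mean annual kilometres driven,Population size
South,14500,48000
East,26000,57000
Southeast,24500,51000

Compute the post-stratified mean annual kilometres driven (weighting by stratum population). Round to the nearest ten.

21970

Σ Nₕ·x̄ₕ = 3427500000
Σ Nₕ = 48000 + 57000 + 51000 = 156000
Overall mean = 3427500000 / 156000 = 21971.154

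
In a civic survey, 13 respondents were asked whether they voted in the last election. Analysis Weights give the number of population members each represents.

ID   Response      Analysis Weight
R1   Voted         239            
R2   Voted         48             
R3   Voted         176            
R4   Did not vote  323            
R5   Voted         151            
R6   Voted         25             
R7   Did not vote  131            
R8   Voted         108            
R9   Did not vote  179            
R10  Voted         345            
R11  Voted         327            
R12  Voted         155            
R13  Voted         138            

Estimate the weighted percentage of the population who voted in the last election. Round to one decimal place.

Sum of weights for 'Voted' = 239 + 48 + 176 + 151 + 25 + 108 + 345 + 327 + 155 + 138 = 1712
Total weight = 2345
Weighted proportion = 1712 / 2345 = 0.73006397 → 73.006397%

73.0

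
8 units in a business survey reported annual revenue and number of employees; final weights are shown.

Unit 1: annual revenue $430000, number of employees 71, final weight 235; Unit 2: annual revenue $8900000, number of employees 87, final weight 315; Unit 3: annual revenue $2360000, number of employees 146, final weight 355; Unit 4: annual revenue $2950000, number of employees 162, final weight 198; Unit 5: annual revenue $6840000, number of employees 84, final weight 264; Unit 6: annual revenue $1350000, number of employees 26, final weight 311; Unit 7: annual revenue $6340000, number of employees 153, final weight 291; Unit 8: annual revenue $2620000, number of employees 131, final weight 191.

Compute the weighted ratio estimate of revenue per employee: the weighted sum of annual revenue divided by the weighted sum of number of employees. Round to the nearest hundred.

39100

Σ wᵢ·y = 8897420000
Σ wᵢ·x = 71×235 + 87×315 + 146×355 + 162×198 + 84×264 + 26×311 + 153×291 + 131×191
  = 16685 + 27405 + 51830 + 32076 + 22176 + 8086 + 44523 + 25021 = 227802
Ratio = 8897420000 / 227802 = 39057.69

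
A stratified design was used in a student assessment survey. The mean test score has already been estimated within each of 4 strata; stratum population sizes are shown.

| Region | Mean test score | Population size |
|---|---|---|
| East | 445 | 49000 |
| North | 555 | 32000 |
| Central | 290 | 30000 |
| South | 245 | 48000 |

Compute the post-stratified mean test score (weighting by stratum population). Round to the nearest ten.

Σ Nₕ·x̄ₕ = 60025000
Σ Nₕ = 49000 + 32000 + 30000 + 48000 = 159000
Overall mean = 60025000 / 159000 = 377.51572

380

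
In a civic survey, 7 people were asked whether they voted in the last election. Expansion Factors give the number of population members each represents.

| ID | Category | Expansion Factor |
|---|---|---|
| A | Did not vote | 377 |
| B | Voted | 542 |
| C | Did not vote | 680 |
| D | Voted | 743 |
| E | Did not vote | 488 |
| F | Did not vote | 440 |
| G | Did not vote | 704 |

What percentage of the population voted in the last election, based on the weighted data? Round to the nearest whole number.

32

Sum of weights for 'Voted' = 542 + 743 = 1285
Total weight = 377 + 542 + 680 + 743 + 488 + 440 + 704 = 3974
Weighted proportion = 1285 / 3974 = 0.32335179 → 32.335179%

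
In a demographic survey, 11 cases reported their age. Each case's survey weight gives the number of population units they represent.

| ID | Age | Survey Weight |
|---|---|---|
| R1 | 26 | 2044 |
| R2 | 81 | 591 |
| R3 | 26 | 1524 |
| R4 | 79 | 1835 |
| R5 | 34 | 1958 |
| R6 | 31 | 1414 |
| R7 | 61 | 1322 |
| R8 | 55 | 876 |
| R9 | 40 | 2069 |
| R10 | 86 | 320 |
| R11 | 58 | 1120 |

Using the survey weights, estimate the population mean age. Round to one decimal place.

Weighted sum = 700072
Sum of weights = 2044 + 591 + 1524 + 1835 + 1958 + 1414 + 1322 + 876 + 2069 + 320 + 1120 = 15073
Weighted mean = 700072 / 15073 = 46.445432

46.4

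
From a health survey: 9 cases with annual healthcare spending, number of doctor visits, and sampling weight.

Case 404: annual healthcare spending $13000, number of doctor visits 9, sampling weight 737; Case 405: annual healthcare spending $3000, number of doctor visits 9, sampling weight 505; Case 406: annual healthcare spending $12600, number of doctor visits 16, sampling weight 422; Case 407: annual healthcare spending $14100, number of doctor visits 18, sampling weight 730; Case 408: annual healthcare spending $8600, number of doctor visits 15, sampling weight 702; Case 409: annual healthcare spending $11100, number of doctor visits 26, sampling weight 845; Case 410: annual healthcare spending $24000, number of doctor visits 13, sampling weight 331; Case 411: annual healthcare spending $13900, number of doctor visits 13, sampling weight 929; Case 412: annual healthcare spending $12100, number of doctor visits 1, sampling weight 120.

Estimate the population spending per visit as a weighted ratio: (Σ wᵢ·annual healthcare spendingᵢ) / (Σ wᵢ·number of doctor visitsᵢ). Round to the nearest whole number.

Σ wᵢ·y = 13000×737 + 3000×505 + 12600×422 + 14100×730 + 8600×702 + 11100×845 + 24000×331 + 13900×929 + 12100×120
  = 64432000
Σ wᵢ·x = 9×737 + 9×505 + 16×422 + 18×730 + 15×702 + 26×845 + 13×331 + 13×929 + 1×120
  = 6633 + 4545 + 6752 + 13140 + 10530 + 21970 + 4303 + 12077 + 120 = 80070
Ratio = 64432000 / 80070 = 804.69589

805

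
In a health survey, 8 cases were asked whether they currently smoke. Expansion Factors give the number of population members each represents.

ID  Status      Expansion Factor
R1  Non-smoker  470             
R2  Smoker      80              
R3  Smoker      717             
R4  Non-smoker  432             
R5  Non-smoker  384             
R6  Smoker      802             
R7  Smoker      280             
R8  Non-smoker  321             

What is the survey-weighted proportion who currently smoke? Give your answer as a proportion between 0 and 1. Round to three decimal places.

Sum of weights for 'Smoker' = 80 + 717 + 802 + 280 = 1879
Total weight = 470 + 80 + 717 + 432 + 384 + 802 + 280 + 321 = 3486
Weighted proportion = 1879 / 3486 = 0.5390132

0.539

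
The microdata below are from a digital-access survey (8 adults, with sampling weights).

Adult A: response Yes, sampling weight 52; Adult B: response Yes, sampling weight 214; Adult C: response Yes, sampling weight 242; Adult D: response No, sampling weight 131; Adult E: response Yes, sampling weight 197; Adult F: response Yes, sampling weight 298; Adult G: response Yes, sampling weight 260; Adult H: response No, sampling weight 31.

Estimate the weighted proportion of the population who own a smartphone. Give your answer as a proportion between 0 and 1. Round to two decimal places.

0.89

Sum of weights for 'Yes' = 52 + 214 + 242 + 197 + 298 + 260 = 1263
Total weight = 52 + 214 + 242 + 131 + 197 + 298 + 260 + 31 = 1425
Weighted proportion = 1263 / 1425 = 0.88631579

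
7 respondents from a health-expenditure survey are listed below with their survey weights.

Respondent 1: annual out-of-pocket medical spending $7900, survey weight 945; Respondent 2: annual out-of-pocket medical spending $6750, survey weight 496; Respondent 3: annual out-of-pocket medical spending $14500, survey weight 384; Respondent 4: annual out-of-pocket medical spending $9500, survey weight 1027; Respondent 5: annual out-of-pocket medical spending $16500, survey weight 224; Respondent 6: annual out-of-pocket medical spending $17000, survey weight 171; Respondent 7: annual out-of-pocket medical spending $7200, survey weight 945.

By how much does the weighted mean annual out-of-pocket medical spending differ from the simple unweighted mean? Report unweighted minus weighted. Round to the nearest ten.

1900

Unweighted sum = 7900 + 6750 + 14500 + 9500 + 16500 + 17000 + 7200 = 79350
Unweighted mean = 79350 / 7 = 11335.714
Weighted sum = 7900×945 + 6750×496 + 14500×384 + 9500×1027 + 16500×224 + 17000×171 + 7200×945
  = 7465500 + 3348000 + 5568000 + 9756500 + 3696000 + 2907000 + 6804000 = 39545000
Sum of weights = 945 + 496 + 384 + 1027 + 224 + 171 + 945 = 4192
Weighted mean = 39545000 / 4192 = 9433.4447
Difference (unweighted minus weighted) = 1902.2696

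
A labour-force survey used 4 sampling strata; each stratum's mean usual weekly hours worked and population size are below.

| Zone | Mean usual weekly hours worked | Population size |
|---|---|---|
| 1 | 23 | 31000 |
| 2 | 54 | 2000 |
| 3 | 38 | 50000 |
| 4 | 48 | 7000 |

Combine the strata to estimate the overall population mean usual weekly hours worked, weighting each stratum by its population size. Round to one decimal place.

34.0

Σ Nₕ·x̄ₕ = 23×31000 + 54×2000 + 38×50000 + 48×7000
  = 3057000
Σ Nₕ = 31000 + 2000 + 50000 + 7000 = 90000
Overall mean = 3057000 / 90000 = 33.966667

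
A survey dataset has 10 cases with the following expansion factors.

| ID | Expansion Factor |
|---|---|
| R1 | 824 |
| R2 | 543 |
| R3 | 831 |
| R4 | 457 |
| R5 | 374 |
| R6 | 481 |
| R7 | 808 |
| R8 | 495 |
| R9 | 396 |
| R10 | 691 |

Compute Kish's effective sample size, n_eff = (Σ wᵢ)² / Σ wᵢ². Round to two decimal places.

Σ wᵢ = 824 + 543 + 831 + 457 + 374 + 481 + 808 + 495 + 396 + 691 = 5900
Σ wᵢ² = 678976 + 294849 + 690561 + 208849 + 139876 + 231361 + 652864 + 245025 + 156816 + 477481 = 3776658
n_eff = 5900² / 3776658 = 34810000 / 3776658 = 9.2171438

9.22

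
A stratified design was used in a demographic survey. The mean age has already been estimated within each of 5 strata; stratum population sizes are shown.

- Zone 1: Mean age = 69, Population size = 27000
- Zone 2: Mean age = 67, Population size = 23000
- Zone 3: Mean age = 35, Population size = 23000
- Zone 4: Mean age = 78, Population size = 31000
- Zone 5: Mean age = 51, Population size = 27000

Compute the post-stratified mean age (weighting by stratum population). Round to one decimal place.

Σ Nₕ·x̄ₕ = 69×27000 + 67×23000 + 35×23000 + 78×31000 + 51×27000
  = 1863000 + 1541000 + 805000 + 2418000 + 1377000 = 8004000
Σ Nₕ = 27000 + 23000 + 23000 + 31000 + 27000 = 131000
Overall mean = 8004000 / 131000 = 61.099237

61.1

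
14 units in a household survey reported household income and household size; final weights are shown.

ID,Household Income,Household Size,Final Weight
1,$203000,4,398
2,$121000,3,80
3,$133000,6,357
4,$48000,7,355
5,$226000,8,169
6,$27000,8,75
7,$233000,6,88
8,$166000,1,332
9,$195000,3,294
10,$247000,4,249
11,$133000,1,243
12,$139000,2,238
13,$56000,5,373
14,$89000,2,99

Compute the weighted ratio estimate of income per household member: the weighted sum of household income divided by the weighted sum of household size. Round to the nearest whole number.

34797

Σ wᵢ·y = 484763000
Σ wᵢ·x = 13931
Ratio = 484763000 / 13931 = 34797.43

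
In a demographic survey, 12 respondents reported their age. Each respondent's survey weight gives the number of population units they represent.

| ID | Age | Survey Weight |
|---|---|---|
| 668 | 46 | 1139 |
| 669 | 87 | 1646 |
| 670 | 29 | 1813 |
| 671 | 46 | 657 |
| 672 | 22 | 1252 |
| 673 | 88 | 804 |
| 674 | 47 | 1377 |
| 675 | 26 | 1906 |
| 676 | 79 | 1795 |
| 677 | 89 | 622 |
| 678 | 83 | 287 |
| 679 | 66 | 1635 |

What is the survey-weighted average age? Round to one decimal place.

54.9

Weighted sum = 46×1139 + 87×1646 + 29×1813 + 46×657 + 22×1252 + 88×804 + 47×1377 + 26×1906 + 79×1795 + 89×622 + 83×287 + 66×1635
  = 52394 + 143202 + 52577 + 30222 + 27544 + 70752 + 64719 + 49556 + 141805 + 55358 + 23821 + 107910 = 819860
Sum of weights = 14933
Weighted mean = 819860 / 14933 = 54.902565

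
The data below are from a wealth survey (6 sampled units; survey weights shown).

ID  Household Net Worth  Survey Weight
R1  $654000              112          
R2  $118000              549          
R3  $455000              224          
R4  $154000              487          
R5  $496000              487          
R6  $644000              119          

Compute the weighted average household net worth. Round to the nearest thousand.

Weighted sum = 654000×112 + 118000×549 + 455000×224 + 154000×487 + 496000×487 + 644000×119
  = 73248000 + 64782000 + 101920000 + 74998000 + 241552000 + 76636000 = 633136000
Sum of weights = 112 + 549 + 224 + 487 + 487 + 119 = 1978
Weighted mean = 633136000 / 1978 = 320088.98

320000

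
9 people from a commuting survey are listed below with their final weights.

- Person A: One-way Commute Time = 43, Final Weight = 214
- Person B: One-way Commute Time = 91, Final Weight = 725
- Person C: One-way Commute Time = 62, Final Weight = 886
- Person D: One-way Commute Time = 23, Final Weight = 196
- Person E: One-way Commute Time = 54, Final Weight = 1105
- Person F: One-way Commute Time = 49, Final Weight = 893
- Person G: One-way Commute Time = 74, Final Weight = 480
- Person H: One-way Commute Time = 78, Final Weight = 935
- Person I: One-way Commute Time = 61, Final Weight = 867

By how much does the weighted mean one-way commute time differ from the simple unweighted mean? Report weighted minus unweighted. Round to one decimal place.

Unweighted sum = 535
Unweighted mean = 535 / 9 = 59.444444
Weighted sum = 43×214 + 91×725 + 62×886 + 23×196 + 54×1105 + 49×893 + 74×480 + 78×935 + 61×867
  = 9202 + 65975 + 54932 + 4508 + 59670 + 43757 + 35520 + 72930 + 52887 = 399381
Sum of weights = 214 + 725 + 886 + 196 + 1105 + 893 + 480 + 935 + 867 = 6301
Weighted mean = 399381 / 6301 = 63.383749
Difference (weighted minus unweighted) = 3.9393042

3.9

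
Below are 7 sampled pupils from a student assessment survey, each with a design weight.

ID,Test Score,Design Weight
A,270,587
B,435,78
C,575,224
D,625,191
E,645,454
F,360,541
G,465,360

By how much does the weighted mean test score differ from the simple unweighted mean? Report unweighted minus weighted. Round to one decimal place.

32.2

Unweighted sum = 270 + 435 + 575 + 625 + 645 + 360 + 465 = 3375
Unweighted mean = 3375 / 7 = 482.14286
Weighted sum = 270×587 + 435×78 + 575×224 + 625×191 + 645×454 + 360×541 + 465×360
  = 158490 + 33930 + 128800 + 119375 + 292830 + 194760 + 167400 = 1095585
Sum of weights = 587 + 78 + 224 + 191 + 454 + 541 + 360 = 2435
Weighted mean = 1095585 / 2435 = 449.93224
Difference (unweighted minus weighted) = 32.210619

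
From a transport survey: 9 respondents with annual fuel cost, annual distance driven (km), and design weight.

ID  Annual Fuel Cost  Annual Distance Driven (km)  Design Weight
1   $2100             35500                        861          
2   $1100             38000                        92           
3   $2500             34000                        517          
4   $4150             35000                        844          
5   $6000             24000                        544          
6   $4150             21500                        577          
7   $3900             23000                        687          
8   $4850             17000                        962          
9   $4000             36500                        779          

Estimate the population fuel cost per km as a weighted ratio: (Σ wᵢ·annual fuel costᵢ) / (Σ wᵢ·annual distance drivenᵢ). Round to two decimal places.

0.14

Σ wᵢ·y = 2100×861 + 1100×92 + 2500×517 + 4150×844 + 6000×544 + 4150×577 + 3900×687 + 4850×962 + 4000×779
  = 22823950
Σ wᵢ·x = 35500×861 + 38000×92 + 34000×517 + 35000×844 + 24000×544 + 21500×577 + 23000×687 + 17000×962 + 36500×779
  = 30565500 + 3496000 + 17578000 + 29540000 + 13056000 + 12405500 + 15801000 + 16354000 + 28433500 = 167229500
Ratio = 22823950 / 167229500 = 0.1364828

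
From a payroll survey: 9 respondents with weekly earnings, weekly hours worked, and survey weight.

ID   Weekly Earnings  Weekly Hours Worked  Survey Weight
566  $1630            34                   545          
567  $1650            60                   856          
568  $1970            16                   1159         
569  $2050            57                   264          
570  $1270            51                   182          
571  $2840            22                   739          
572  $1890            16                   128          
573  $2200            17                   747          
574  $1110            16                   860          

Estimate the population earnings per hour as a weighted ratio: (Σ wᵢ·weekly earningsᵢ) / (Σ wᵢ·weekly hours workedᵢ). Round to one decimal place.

65.4

Σ wᵢ·y = 1630×545 + 1650×856 + 1970×1159 + 2050×264 + 1270×182 + 2840×739 + 1890×128 + 2200×747 + 1110×860
  = 10295000
Σ wᵢ·x = 34×545 + 60×856 + 16×1159 + 57×264 + 51×182 + 22×739 + 16×128 + 17×747 + 16×860
  = 157529
Ratio = 10295000 / 157529 = 65.353046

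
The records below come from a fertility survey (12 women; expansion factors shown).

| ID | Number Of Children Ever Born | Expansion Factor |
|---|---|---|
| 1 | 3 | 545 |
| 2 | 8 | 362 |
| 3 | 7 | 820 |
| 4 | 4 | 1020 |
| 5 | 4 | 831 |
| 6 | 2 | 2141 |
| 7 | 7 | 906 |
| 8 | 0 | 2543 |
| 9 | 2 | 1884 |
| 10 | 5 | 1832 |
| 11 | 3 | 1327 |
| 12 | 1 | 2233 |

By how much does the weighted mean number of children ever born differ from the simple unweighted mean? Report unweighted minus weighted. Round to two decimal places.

0.95

Unweighted sum = 3 + 8 + 7 + 4 + 4 + 2 + 7 + 0 + 2 + 5 + 3 + 1 = 46
Unweighted mean = 46 / 12 = 3.8333333
Weighted sum = 3×545 + 8×362 + 7×820 + 4×1020 + 4×831 + 2×2141 + 7×906 + 0×2543 + 2×1884 + 5×1832 + 3×1327 + 1×2233
  = 47441
Sum of weights = 545 + 362 + 820 + 1020 + 831 + 2141 + 906 + 2543 + 1884 + 1832 + 1327 + 2233 = 16444
Weighted mean = 47441 / 16444 = 2.8850036
Difference (unweighted minus weighted) = 0.94832968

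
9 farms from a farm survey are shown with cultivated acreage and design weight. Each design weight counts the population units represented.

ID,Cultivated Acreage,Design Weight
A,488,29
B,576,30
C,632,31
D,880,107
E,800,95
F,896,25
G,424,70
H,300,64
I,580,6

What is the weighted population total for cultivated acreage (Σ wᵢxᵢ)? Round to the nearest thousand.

296000

Weighted total = 295944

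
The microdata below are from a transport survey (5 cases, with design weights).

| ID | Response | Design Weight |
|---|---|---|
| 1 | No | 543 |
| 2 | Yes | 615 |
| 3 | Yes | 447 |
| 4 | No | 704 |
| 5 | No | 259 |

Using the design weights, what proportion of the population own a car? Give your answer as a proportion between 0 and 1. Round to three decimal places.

Sum of weights for 'Yes' = 615 + 447 = 1062
Total weight = 543 + 615 + 447 + 704 + 259 = 2568
Weighted proportion = 1062 / 2568 = 0.4135514

0.414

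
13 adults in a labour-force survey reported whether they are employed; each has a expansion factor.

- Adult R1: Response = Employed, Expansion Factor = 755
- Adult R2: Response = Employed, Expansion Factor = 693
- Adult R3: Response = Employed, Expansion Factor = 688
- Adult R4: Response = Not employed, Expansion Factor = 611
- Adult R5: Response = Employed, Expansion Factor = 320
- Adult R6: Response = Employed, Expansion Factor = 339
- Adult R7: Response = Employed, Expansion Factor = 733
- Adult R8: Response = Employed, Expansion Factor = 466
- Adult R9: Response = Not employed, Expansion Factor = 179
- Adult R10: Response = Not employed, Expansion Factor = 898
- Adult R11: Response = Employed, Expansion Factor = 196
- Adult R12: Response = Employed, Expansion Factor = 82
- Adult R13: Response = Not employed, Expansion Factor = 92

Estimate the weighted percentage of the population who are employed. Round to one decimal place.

70.6

Sum of weights for 'Employed' = 755 + 693 + 688 + 320 + 339 + 733 + 466 + 196 + 82 = 4272
Total weight = 6052
Weighted proportion = 4272 / 6052 = 0.70588235 → 70.588235%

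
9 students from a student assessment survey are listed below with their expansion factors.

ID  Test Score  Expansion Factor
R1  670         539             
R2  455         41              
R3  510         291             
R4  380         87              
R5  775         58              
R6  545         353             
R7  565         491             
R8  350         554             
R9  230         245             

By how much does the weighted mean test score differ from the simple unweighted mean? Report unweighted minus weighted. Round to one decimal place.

-1.0

Unweighted sum = 670 + 455 + 510 + 380 + 775 + 545 + 565 + 350 + 230 = 4480
Unweighted mean = 4480 / 9 = 497.77778
Weighted sum = 670×539 + 455×41 + 510×291 + 380×87 + 775×58 + 545×353 + 565×491 + 350×554 + 230×245
  = 361130 + 18655 + 148410 + 33060 + 44950 + 192385 + 277415 + 193900 + 56350 = 1326255
Sum of weights = 539 + 41 + 291 + 87 + 58 + 353 + 491 + 554 + 245 = 2659
Weighted mean = 1326255 / 2659 = 498.77962
Difference (unweighted minus weighted) = -1.0018386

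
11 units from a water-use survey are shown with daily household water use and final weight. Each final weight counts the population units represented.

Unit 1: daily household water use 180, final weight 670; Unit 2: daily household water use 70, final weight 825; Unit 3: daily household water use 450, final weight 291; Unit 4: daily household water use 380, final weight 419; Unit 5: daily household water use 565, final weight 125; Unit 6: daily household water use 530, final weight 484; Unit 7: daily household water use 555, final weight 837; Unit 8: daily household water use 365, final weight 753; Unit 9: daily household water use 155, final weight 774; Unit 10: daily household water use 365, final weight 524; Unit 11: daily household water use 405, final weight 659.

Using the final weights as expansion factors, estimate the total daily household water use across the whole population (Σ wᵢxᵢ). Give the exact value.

Weighted total = 180×670 + 70×825 + 450×291 + 380×419 + 565×125 + 530×484 + 555×837 + 365×753 + 155×774 + 365×524 + 405×659
  = 2113170

2113170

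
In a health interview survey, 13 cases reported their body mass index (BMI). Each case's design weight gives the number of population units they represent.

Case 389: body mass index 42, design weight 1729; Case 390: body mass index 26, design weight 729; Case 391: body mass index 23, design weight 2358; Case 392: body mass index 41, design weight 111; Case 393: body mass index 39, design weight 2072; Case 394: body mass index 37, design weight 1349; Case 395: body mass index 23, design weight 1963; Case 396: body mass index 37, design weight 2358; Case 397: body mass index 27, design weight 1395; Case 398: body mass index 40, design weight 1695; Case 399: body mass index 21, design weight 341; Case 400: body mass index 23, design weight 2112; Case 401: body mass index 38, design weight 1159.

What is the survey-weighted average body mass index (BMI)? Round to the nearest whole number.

32

Weighted sum = 618717
Sum of weights = 19371
Weighted mean = 618717 / 19371 = 31.940375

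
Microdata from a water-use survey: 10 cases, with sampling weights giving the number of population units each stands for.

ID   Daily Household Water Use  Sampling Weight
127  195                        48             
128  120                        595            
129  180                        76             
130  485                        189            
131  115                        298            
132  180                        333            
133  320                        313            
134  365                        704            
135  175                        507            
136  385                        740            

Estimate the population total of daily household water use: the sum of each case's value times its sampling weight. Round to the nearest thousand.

1011000

Weighted total = 195×48 + 120×595 + 180×76 + 485×189 + 115×298 + 180×333 + 320×313 + 365×704 + 175×507 + 385×740
  = 9360 + 71400 + 13680 + 91665 + 34270 + 59940 + 100160 + 256960 + 88725 + 284900 = 1011060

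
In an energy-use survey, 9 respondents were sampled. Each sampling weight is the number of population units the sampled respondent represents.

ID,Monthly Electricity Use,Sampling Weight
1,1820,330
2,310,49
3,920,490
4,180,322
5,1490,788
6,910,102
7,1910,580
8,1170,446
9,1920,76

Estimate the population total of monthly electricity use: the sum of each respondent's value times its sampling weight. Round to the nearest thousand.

Weighted total = 1820×330 + 310×49 + 920×490 + 180×322 + 1490×788 + 910×102 + 1910×580 + 1170×446 + 1920×76
  = 600600 + 15190 + 450800 + 57960 + 1174120 + 92820 + 1107800 + 521820 + 145920 = 4167030

4167000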